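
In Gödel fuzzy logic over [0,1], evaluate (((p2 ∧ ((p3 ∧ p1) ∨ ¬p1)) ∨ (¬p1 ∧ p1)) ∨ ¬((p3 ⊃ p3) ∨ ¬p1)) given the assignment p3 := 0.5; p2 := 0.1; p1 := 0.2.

(p3 ∧ p1) = min(0.5, 0.2) = 0.2
¬p1: Gödel ¬ of 0.2 = 0 (operand ≠ 0)
((p3 ∧ p1) ∨ ¬p1) = max(0.2, 0) = 0.2
(p2 ∧ ((p3 ∧ p1) ∨ ¬p1)) = min(0.1, 0.2) = 0.1
¬p1: Gödel ¬ of 0.2 = 0 (operand ≠ 0)
(¬p1 ∧ p1) = min(0, 0.2) = 0
((p2 ∧ ((p3 ∧ p1) ∨ ¬p1)) ∨ (¬p1 ∧ p1)) = max(0.1, 0) = 0.1
(p3 ⊃ p3): 0.5 ≤ 0.5, so result = 1
¬p1: Gödel ¬ of 0.2 = 0 (operand ≠ 0)
((p3 ⊃ p3) ∨ ¬p1) = max(1, 0) = 1
¬((p3 ⊃ p3) ∨ ¬p1): Gödel ¬ of 1 = 0 (operand ≠ 0)
(((p2 ∧ ((p3 ∧ p1) ∨ ¬p1)) ∨ (¬p1 ∧ p1)) ∨ ¬((p3 ⊃ p3) ∨ ¬p1)) = max(0.1, 0) = 0.1

0.10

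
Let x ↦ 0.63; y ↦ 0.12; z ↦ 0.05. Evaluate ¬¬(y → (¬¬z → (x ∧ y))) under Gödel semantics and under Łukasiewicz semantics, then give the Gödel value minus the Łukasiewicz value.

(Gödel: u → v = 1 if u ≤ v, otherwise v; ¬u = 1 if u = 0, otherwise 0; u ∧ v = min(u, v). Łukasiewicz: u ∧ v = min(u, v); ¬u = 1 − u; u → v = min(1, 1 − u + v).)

0.00

Gödel evaluation:
  ¬z: Gödel ¬ of 0.05 = 0 (operand ≠ 0)
  ¬¬z: Gödel ¬ of 0 = 1 (operand is 0)
  (x ∧ y) = min(0.63, 0.12) = 0.12
  (¬¬z → (x ∧ y)): 1 > 0.12, so result = 0.12
  (y → (¬¬z → (x ∧ y))): 0.12 ≤ 0.12, so result = 1
  ¬(y → (¬¬z → (x ∧ y))): Gödel ¬ of 1 = 0 (operand ≠ 0)
  ¬¬(y → (¬¬z → (x ∧ y))): Gödel ¬ of 0 = 1 (operand is 0)
  Gödel value = 1
Łukasiewicz evaluation:
  ¬z: Łukasiewicz ¬ gives 1 − 0.05 = 0.95
  ¬¬z: Łukasiewicz ¬ gives 1 − 0.95 = 0.05
  (x ∧ y) = min(0.63, 0.12) = 0.12
  (¬¬z → (x ∧ y)): min(1, 1 − 0.05 + 0.12) = 1
  (y → (¬¬z → (x ∧ y))): min(1, 1 − 0.12 + 1) = 1
  ¬(y → (¬¬z → (x ∧ y))): Łukasiewicz ¬ gives 1 − 1 = 0
  ¬¬(y → (¬¬z → (x ∧ y))): Łukasiewicz ¬ gives 1 − 0 = 1
  Łukasiewicz value = 1
Difference: 1 − 1 = 0.00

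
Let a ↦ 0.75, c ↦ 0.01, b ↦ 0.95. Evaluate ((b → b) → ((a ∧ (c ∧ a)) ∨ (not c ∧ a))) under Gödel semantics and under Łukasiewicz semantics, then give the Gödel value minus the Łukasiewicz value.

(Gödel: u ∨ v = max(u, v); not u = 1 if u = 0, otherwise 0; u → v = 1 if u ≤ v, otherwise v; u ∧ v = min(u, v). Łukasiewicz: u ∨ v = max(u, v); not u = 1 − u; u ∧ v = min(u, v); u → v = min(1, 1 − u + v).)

-0.74

Gödel evaluation:
  (b → b): 0.95 ≤ 0.95, so result = 1
  (c ∧ a) = min(0.01, 0.75) = 0.01
  (a ∧ (c ∧ a)) = min(0.75, 0.01) = 0.01
  not c: Gödel ¬ of 0.01 = 0 (operand ≠ 0)
  (not c ∧ a) = min(0, 0.75) = 0
  ((a ∧ (c ∧ a)) ∨ (not c ∧ a)) = max(0.01, 0) = 0.01
  ((b → b) → ((a ∧ (c ∧ a)) ∨ (not c ∧ a))): 1 > 0.01, so result = 0.01
  Gödel value = 0.01
Łukasiewicz evaluation:
  (b → b): min(1, 1 − 0.95 + 0.95) = 1
  (c ∧ a) = min(0.01, 0.75) = 0.01
  (a ∧ (c ∧ a)) = min(0.75, 0.01) = 0.01
  not c: Łukasiewicz ¬ gives 1 − 0.01 = 0.99
  (not c ∧ a) = min(0.99, 0.75) = 0.75
  ((a ∧ (c ∧ a)) ∨ (not c ∧ a)) = max(0.01, 0.75) = 0.75
  ((b → b) → ((a ∧ (c ∧ a)) ∨ (not c ∧ a))): min(1, 1 − 1 + 0.75) = 0.75
  Łukasiewicz value = 0.75
Difference: 0.01 − 0.75 = -0.74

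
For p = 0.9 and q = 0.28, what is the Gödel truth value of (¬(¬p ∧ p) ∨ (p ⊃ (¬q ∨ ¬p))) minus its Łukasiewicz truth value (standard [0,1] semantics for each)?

0.10

Gödel evaluation:
  ¬p: Gödel ¬ of 0.9 = 0 (operand ≠ 0)
  (¬p ∧ p) = min(0, 0.9) = 0
  ¬(¬p ∧ p): Gödel ¬ of 0 = 1 (operand is 0)
  ¬q: Gödel ¬ of 0.28 = 0 (operand ≠ 0)
  ¬p: Gödel ¬ of 0.9 = 0 (operand ≠ 0)
  (¬q ∨ ¬p) = max(0, 0) = 0
  (p ⊃ (¬q ∨ ¬p)): 0.9 > 0, so result = 0
  (¬(¬p ∧ p) ∨ (p ⊃ (¬q ∨ ¬p))) = max(1, 0) = 1
  Gödel value = 1
Łukasiewicz evaluation:
  ¬p: Łukasiewicz ¬ gives 1 − 0.9 = 0.1
  (¬p ∧ p) = min(0.1, 0.9) = 0.1
  ¬(¬p ∧ p): Łukasiewicz ¬ gives 1 − 0.1 = 0.9
  ¬q: Łukasiewicz ¬ gives 1 − 0.28 = 0.72
  ¬p: Łukasiewicz ¬ gives 1 − 0.9 = 0.1
  (¬q ∨ ¬p) = max(0.72, 0.1) = 0.72
  (p ⊃ (¬q ∨ ¬p)): min(1, 1 − 0.9 + 0.72) = 0.82
  (¬(¬p ∧ p) ∨ (p ⊃ (¬q ∨ ¬p))) = max(0.9, 0.82) = 0.9
  Łukasiewicz value = 0.9
Difference: 1 − 0.9 = 0.10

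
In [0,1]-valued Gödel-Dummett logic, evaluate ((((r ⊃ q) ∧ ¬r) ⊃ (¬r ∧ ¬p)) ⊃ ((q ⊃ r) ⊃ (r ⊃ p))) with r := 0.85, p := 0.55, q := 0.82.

0.55

(r ⊃ q): 0.85 > 0.82, so result = 0.82
¬r: Gödel ¬ of 0.85 = 0 (operand ≠ 0)
((r ⊃ q) ∧ ¬r) = min(0.82, 0) = 0
¬r: Gödel ¬ of 0.85 = 0 (operand ≠ 0)
¬p: Gödel ¬ of 0.55 = 0 (operand ≠ 0)
(¬r ∧ ¬p) = min(0, 0) = 0
(((r ⊃ q) ∧ ¬r) ⊃ (¬r ∧ ¬p)): 0 ≤ 0, so result = 1
(q ⊃ r): 0.82 ≤ 0.85, so result = 1
(r ⊃ p): 0.85 > 0.55, so result = 0.55
((q ⊃ r) ⊃ (r ⊃ p)): 1 > 0.55, so result = 0.55
((((r ⊃ q) ∧ ¬r) ⊃ (¬r ∧ ¬p)) ⊃ ((q ⊃ r) ⊃ (r ⊃ p))): 1 > 0.55, so result = 0.55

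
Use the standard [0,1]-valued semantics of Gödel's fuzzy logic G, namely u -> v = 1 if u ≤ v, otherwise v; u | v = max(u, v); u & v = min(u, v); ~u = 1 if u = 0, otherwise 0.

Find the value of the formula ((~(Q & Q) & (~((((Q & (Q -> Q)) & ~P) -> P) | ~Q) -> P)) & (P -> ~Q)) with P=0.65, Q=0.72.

(Q & Q) = min(0.72, 0.72) = 0.72
~(Q & Q): Gödel ¬ of 0.72 = 0 (operand ≠ 0)
(Q -> Q): 0.72 ≤ 0.72, so result = 1
(Q & (Q -> Q)) = min(0.72, 1) = 0.72
~P: Gödel ¬ of 0.65 = 0 (operand ≠ 0)
((Q & (Q -> Q)) & ~P) = min(0.72, 0) = 0
(((Q & (Q -> Q)) & ~P) -> P): 0 ≤ 0.65, so result = 1
~Q: Gödel ¬ of 0.72 = 0 (operand ≠ 0)
((((Q & (Q -> Q)) & ~P) -> P) | ~Q) = max(1, 0) = 1
~((((Q & (Q -> Q)) & ~P) -> P) | ~Q): Gödel ¬ of 1 = 0 (operand ≠ 0)
(~((((Q & (Q -> Q)) & ~P) -> P) | ~Q) -> P): 0 ≤ 0.65, so result = 1
(~(Q & Q) & (~((((Q & (Q -> Q)) & ~P) -> P) | ~Q) -> P)) = min(0, 1) = 0
~Q: Gödel ¬ of 0.72 = 0 (operand ≠ 0)
(P -> ~Q): 0.65 > 0, so result = 0
((~(Q & Q) & (~((((Q & (Q -> Q)) & ~P) -> P) | ~Q) -> P)) & (P -> ~Q)) = min(0, 0) = 0

0.00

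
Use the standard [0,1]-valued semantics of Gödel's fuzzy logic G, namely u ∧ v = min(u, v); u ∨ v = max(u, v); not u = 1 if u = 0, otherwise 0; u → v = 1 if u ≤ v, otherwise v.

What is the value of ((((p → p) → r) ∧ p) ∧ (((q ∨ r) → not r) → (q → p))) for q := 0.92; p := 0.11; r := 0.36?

0.11

(p → p): 0.11 ≤ 0.11, so result = 1
((p → p) → r): 1 > 0.36, so result = 0.36
(((p → p) → r) ∧ p) = min(0.36, 0.11) = 0.11
(q ∨ r) = max(0.92, 0.36) = 0.92
not r: Gödel ¬ of 0.36 = 0 (operand ≠ 0)
((q ∨ r) → not r): 0.92 > 0, so result = 0
(q → p): 0.92 > 0.11, so result = 0.11
(((q ∨ r) → not r) → (q → p)): 0 ≤ 0.11, so result = 1
((((p → p) → r) ∧ p) ∧ (((q ∨ r) → not r) → (q → p))) = min(0.11, 1) = 0.11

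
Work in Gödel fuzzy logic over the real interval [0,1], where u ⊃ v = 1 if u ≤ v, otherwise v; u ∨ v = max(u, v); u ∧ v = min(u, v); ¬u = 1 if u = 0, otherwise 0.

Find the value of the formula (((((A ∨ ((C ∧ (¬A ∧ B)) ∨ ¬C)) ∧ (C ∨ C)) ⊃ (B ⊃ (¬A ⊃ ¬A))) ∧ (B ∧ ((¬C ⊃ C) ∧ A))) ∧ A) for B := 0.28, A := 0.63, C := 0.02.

¬A: Gödel ¬ of 0.63 = 0 (operand ≠ 0)
(¬A ∧ B) = min(0, 0.28) = 0
(C ∧ (¬A ∧ B)) = min(0.02, 0) = 0
¬C: Gödel ¬ of 0.02 = 0 (operand ≠ 0)
((C ∧ (¬A ∧ B)) ∨ ¬C) = max(0, 0) = 0
(A ∨ ((C ∧ (¬A ∧ B)) ∨ ¬C)) = max(0.63, 0) = 0.63
(C ∨ C) = max(0.02, 0.02) = 0.02
((A ∨ ((C ∧ (¬A ∧ B)) ∨ ¬C)) ∧ (C ∨ C)) = min(0.63, 0.02) = 0.02
¬A: Gödel ¬ of 0.63 = 0 (operand ≠ 0)
¬A: Gödel ¬ of 0.63 = 0 (operand ≠ 0)
(¬A ⊃ ¬A): 0 ≤ 0, so result = 1
(B ⊃ (¬A ⊃ ¬A)): 0.28 ≤ 1, so result = 1
(((A ∨ ((C ∧ (¬A ∧ B)) ∨ ¬C)) ∧ (C ∨ C)) ⊃ (B ⊃ (¬A ⊃ ¬A))): 0.02 ≤ 1, so result = 1
¬C: Gödel ¬ of 0.02 = 0 (operand ≠ 0)
(¬C ⊃ C): 0 ≤ 0.02, so result = 1
((¬C ⊃ C) ∧ A) = min(1, 0.63) = 0.63
(B ∧ ((¬C ⊃ C) ∧ A)) = min(0.28, 0.63) = 0.28
((((A ∨ ((C ∧ (¬A ∧ B)) ∨ ¬C)) ∧ (C ∨ C)) ⊃ (B ⊃ (¬A ⊃ ¬A))) ∧ (B ∧ ((¬C ⊃ C) ∧ A))) = min(1, 0.28) = 0.28
(((((A ∨ ((C ∧ (¬A ∧ B)) ∨ ¬C)) ∧ (C ∨ C)) ⊃ (B ⊃ (¬A ⊃ ¬A))) ∧ (B ∧ ((¬C ⊃ C) ∧ A))) ∧ A) = min(0.28, 0.63) = 0.28

0.28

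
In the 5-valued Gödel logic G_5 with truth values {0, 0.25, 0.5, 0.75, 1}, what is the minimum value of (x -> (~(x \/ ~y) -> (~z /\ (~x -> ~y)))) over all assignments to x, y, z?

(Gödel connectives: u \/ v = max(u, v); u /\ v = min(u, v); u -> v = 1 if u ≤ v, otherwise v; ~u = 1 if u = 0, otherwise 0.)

Every assignment gives 1. For instance at x = 0, y = 0, z = 0:
  ~y: Gödel ¬ of 0 = 1 (operand is 0)
  (x \/ ~y) = max(0, 1) = 1
  ~(x \/ ~y): Gödel ¬ of 1 = 0 (operand ≠ 0)
  ~z: Gödel ¬ of 0 = 1 (operand is 0)
  ~x: Gödel ¬ of 0 = 1 (operand is 0)
  ~y: Gödel ¬ of 0 = 1 (operand is 0)
  (~x -> ~y): 1 ≤ 1, so result = 1
  (~z /\ (~x -> ~y)) = min(1, 1) = 1
  (~(x \/ ~y) -> (~z /\ (~x -> ~y))): 0 ≤ 1, so result = 1
  (x -> (~(x \/ ~y) -> (~z /\ (~x -> ~y)))): 0 ≤ 1, so result = 1
All 125 assignments give value 1 — the formula is a G_5-tautology.

1.00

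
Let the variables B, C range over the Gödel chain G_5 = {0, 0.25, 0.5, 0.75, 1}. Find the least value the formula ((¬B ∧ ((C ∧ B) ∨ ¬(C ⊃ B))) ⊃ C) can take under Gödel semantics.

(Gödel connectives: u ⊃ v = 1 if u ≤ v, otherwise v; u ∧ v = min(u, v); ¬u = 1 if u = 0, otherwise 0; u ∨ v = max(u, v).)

0.25

The minimum is attained at B = 0, C = 0.25:
  ¬B: Gödel ¬ of 0 = 1 (operand is 0)
  (C ∧ B) = min(0.25, 0) = 0
  (C ⊃ B): 0.25 > 0, so result = 0
  ¬(C ⊃ B): Gödel ¬ of 0 = 1 (operand is 0)
  ((C ∧ B) ∨ ¬(C ⊃ B)) = max(0, 1) = 1
  (¬B ∧ ((C ∧ B) ∨ ¬(C ⊃ B))) = min(1, 1) = 1
  ((¬B ∧ ((C ∧ B) ∨ ¬(C ⊃ B))) ⊃ C): 1 > 0.25, so result = 0.25
Checking all 25 assignments confirms none give a value below 0.25.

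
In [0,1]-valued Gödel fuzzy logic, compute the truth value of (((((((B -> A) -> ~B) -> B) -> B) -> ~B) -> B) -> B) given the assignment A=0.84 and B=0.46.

(B -> A): 0.46 ≤ 0.84, so result = 1
~B: Gödel ¬ of 0.46 = 0 (operand ≠ 0)
((B -> A) -> ~B): 1 > 0, so result = 0
(((B -> A) -> ~B) -> B): 0 ≤ 0.46, so result = 1
((((B -> A) -> ~B) -> B) -> B): 1 > 0.46, so result = 0.46
~B: Gödel ¬ of 0.46 = 0 (operand ≠ 0)
(((((B -> A) -> ~B) -> B) -> B) -> ~B): 0.46 > 0, so result = 0
((((((B -> A) -> ~B) -> B) -> B) -> ~B) -> B): 0 ≤ 0.46, so result = 1
(((((((B -> A) -> ~B) -> B) -> B) -> ~B) -> B) -> B): 1 > 0.46, so result = 0.46

0.46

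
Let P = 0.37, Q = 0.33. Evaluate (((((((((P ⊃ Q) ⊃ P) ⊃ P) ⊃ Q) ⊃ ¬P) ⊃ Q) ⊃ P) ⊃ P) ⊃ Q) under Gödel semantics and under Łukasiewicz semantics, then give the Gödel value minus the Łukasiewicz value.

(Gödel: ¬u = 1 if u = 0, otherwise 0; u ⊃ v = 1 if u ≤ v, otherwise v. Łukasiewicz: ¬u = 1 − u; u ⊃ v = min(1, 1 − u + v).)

-0.63

Gödel evaluation:
  (P ⊃ Q): 0.37 > 0.33, so result = 0.33
  ((P ⊃ Q) ⊃ P): 0.33 ≤ 0.37, so result = 1
  (((P ⊃ Q) ⊃ P) ⊃ P): 1 > 0.37, so result = 0.37
  ((((P ⊃ Q) ⊃ P) ⊃ P) ⊃ Q): 0.37 > 0.33, so result = 0.33
  ¬P: Gödel ¬ of 0.37 = 0 (operand ≠ 0)
  (((((P ⊃ Q) ⊃ P) ⊃ P) ⊃ Q) ⊃ ¬P): 0.33 > 0, so result = 0
  ((((((P ⊃ Q) ⊃ P) ⊃ P) ⊃ Q) ⊃ ¬P) ⊃ Q): 0 ≤ 0.33, so result = 1
  (((((((P ⊃ Q) ⊃ P) ⊃ P) ⊃ Q) ⊃ ¬P) ⊃ Q) ⊃ P): 1 > 0.37, so result = 0.37
  ((((((((P ⊃ Q) ⊃ P) ⊃ P) ⊃ Q) ⊃ ¬P) ⊃ Q) ⊃ P) ⊃ P): 0.37 ≤ 0.37, so result = 1
  (((((((((P ⊃ Q) ⊃ P) ⊃ P) ⊃ Q) ⊃ ¬P) ⊃ Q) ⊃ P) ⊃ P) ⊃ Q): 1 > 0.33, so result = 0.33
  Gödel value = 0.33
Łukasiewicz evaluation:
  (P ⊃ Q): min(1, 1 − 0.37 + 0.33) = 0.96
  ((P ⊃ Q) ⊃ P): min(1, 1 − 0.96 + 0.37) = 0.41
  (((P ⊃ Q) ⊃ P) ⊃ P): min(1, 1 − 0.41 + 0.37) = 0.96
  ((((P ⊃ Q) ⊃ P) ⊃ P) ⊃ Q): min(1, 1 − 0.96 + 0.33) = 0.37
  ¬P: Łukasiewicz ¬ gives 1 − 0.37 = 0.63
  (((((P ⊃ Q) ⊃ P) ⊃ P) ⊃ Q) ⊃ ¬P): min(1, 1 − 0.37 + 0.63) = 1
  ((((((P ⊃ Q) ⊃ P) ⊃ P) ⊃ Q) ⊃ ¬P) ⊃ Q): min(1, 1 − 1 + 0.33) = 0.33
  (((((((P ⊃ Q) ⊃ P) ⊃ P) ⊃ Q) ⊃ ¬P) ⊃ Q) ⊃ P): min(1, 1 − 0.33 + 0.37) = 1
  ((((((((P ⊃ Q) ⊃ P) ⊃ P) ⊃ Q) ⊃ ¬P) ⊃ Q) ⊃ P) ⊃ P): min(1, 1 − 1 + 0.37) = 0.37
  (((((((((P ⊃ Q) ⊃ P) ⊃ P) ⊃ Q) ⊃ ¬P) ⊃ Q) ⊃ P) ⊃ P) ⊃ Q): min(1, 1 − 0.37 + 0.33) = 0.96
  Łukasiewicz value = 0.96
Difference: 0.33 − 0.96 = -0.63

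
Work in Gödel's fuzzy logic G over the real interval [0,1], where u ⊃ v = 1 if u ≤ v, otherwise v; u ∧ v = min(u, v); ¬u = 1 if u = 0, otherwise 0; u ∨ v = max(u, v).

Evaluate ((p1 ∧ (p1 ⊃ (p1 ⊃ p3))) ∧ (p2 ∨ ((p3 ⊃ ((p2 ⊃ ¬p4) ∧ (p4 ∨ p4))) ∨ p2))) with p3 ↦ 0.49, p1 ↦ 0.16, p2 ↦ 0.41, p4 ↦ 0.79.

(p1 ⊃ p3): 0.16 ≤ 0.49, so result = 1
(p1 ⊃ (p1 ⊃ p3)): 0.16 ≤ 1, so result = 1
(p1 ∧ (p1 ⊃ (p1 ⊃ p3))) = min(0.16, 1) = 0.16
¬p4: Gödel ¬ of 0.79 = 0 (operand ≠ 0)
(p2 ⊃ ¬p4): 0.41 > 0, so result = 0
(p4 ∨ p4) = max(0.79, 0.79) = 0.79
((p2 ⊃ ¬p4) ∧ (p4 ∨ p4)) = min(0, 0.79) = 0
(p3 ⊃ ((p2 ⊃ ¬p4) ∧ (p4 ∨ p4))): 0.49 > 0, so result = 0
((p3 ⊃ ((p2 ⊃ ¬p4) ∧ (p4 ∨ p4))) ∨ p2) = max(0, 0.41) = 0.41
(p2 ∨ ((p3 ⊃ ((p2 ⊃ ¬p4) ∧ (p4 ∨ p4))) ∨ p2)) = max(0.41, 0.41) = 0.41
((p1 ∧ (p1 ⊃ (p1 ⊃ p3))) ∧ (p2 ∨ ((p3 ⊃ ((p2 ⊃ ¬p4) ∧ (p4 ∨ p4))) ∨ p2))) = min(0.16, 0.41) = 0.16

0.16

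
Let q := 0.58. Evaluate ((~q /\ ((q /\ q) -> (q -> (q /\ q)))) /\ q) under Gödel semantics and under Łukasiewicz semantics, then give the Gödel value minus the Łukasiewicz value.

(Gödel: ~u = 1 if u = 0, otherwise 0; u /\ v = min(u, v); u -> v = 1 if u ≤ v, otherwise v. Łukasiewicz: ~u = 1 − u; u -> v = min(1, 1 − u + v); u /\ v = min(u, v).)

-0.42

Gödel evaluation:
  ~q: Gödel ¬ of 0.58 = 0 (operand ≠ 0)
  (q /\ q) = min(0.58, 0.58) = 0.58
  (q /\ q) = min(0.58, 0.58) = 0.58
  (q -> (q /\ q)): 0.58 ≤ 0.58, so result = 1
  ((q /\ q) -> (q -> (q /\ q))): 0.58 ≤ 1, so result = 1
  (~q /\ ((q /\ q) -> (q -> (q /\ q)))) = min(0, 1) = 0
  ((~q /\ ((q /\ q) -> (q -> (q /\ q)))) /\ q) = min(0, 0.58) = 0
  Gödel value = 0
Łukasiewicz evaluation:
  ~q: Łukasiewicz ¬ gives 1 − 0.58 = 0.42
  (q /\ q) = min(0.58, 0.58) = 0.58
  (q /\ q) = min(0.58, 0.58) = 0.58
  (q -> (q /\ q)): min(1, 1 − 0.58 + 0.58) = 1
  ((q /\ q) -> (q -> (q /\ q))): min(1, 1 − 0.58 + 1) = 1
  (~q /\ ((q /\ q) -> (q -> (q /\ q)))) = min(0.42, 1) = 0.42
  ((~q /\ ((q /\ q) -> (q -> (q /\ q)))) /\ q) = min(0.42, 0.58) = 0.42
  Łukasiewicz value = 0.42
Difference: 0 − 0.42 = -0.42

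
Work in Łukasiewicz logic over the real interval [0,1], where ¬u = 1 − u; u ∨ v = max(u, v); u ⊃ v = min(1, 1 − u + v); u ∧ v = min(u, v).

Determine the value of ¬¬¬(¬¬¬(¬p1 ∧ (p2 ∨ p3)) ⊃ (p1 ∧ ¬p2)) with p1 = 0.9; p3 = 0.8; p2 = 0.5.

¬p1: Łukasiewicz ¬ gives 1 − 0.9 = 0.1
(p2 ∨ p3) = max(0.5, 0.8) = 0.8
(¬p1 ∧ (p2 ∨ p3)) = min(0.1, 0.8) = 0.1
¬(¬p1 ∧ (p2 ∨ p3)): Łukasiewicz ¬ gives 1 − 0.1 = 0.9
¬¬(¬p1 ∧ (p2 ∨ p3)): Łukasiewicz ¬ gives 1 − 0.9 = 0.1
¬¬¬(¬p1 ∧ (p2 ∨ p3)): Łukasiewicz ¬ gives 1 − 0.1 = 0.9
¬p2: Łukasiewicz ¬ gives 1 − 0.5 = 0.5
(p1 ∧ ¬p2) = min(0.9, 0.5) = 0.5
(¬¬¬(¬p1 ∧ (p2 ∨ p3)) ⊃ (p1 ∧ ¬p2)): min(1, 1 − 0.9 + 0.5) = 0.6
¬(¬¬¬(¬p1 ∧ (p2 ∨ p3)) ⊃ (p1 ∧ ¬p2)): Łukasiewicz ¬ gives 1 − 0.6 = 0.4
¬¬(¬¬¬(¬p1 ∧ (p2 ∨ p3)) ⊃ (p1 ∧ ¬p2)): Łukasiewicz ¬ gives 1 − 0.4 = 0.6
¬¬¬(¬¬¬(¬p1 ∧ (p2 ∨ p3)) ⊃ (p1 ∧ ¬p2)): Łukasiewicz ¬ gives 1 − 0.6 = 0.4

0.40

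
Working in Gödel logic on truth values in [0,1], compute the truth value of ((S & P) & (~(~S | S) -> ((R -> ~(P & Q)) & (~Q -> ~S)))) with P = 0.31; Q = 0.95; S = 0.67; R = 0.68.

0.31

(S & P) = min(0.67, 0.31) = 0.31
~S: Gödel ¬ of 0.67 = 0 (operand ≠ 0)
(~S | S) = max(0, 0.67) = 0.67
~(~S | S): Gödel ¬ of 0.67 = 0 (operand ≠ 0)
(P & Q) = min(0.31, 0.95) = 0.31
~(P & Q): Gödel ¬ of 0.31 = 0 (operand ≠ 0)
(R -> ~(P & Q)): 0.68 > 0, so result = 0
~Q: Gödel ¬ of 0.95 = 0 (operand ≠ 0)
~S: Gödel ¬ of 0.67 = 0 (operand ≠ 0)
(~Q -> ~S): 0 ≤ 0, so result = 1
((R -> ~(P & Q)) & (~Q -> ~S)) = min(0, 1) = 0
(~(~S | S) -> ((R -> ~(P & Q)) & (~Q -> ~S))): 0 ≤ 0, so result = 1
((S & P) & (~(~S | S) -> ((R -> ~(P & Q)) & (~Q -> ~S)))) = min(0.31, 1) = 0.31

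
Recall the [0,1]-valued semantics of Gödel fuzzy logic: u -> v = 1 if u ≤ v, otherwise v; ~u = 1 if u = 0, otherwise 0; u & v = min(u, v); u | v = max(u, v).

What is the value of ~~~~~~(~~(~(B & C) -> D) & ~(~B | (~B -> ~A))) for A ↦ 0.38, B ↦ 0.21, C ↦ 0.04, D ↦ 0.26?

0.00

(B & C) = min(0.21, 0.04) = 0.04
~(B & C): Gödel ¬ of 0.04 = 0 (operand ≠ 0)
(~(B & C) -> D): 0 ≤ 0.26, so result = 1
~(~(B & C) -> D): Gödel ¬ of 1 = 0 (operand ≠ 0)
~~(~(B & C) -> D): Gödel ¬ of 0 = 1 (operand is 0)
~B: Gödel ¬ of 0.21 = 0 (operand ≠ 0)
~B: Gödel ¬ of 0.21 = 0 (operand ≠ 0)
~A: Gödel ¬ of 0.38 = 0 (operand ≠ 0)
(~B -> ~A): 0 ≤ 0, so result = 1
(~B | (~B -> ~A)) = max(0, 1) = 1
~(~B | (~B -> ~A)): Gödel ¬ of 1 = 0 (operand ≠ 0)
(~~(~(B & C) -> D) & ~(~B | (~B -> ~A))) = min(1, 0) = 0
~(~~(~(B & C) -> D) & ~(~B | (~B -> ~A))): Gödel ¬ of 0 = 1 (operand is 0)
~~(~~(~(B & C) -> D) & ~(~B | (~B -> ~A))): Gödel ¬ of 1 = 0 (operand ≠ 0)
~~~(~~(~(B & C) -> D) & ~(~B | (~B -> ~A))): Gödel ¬ of 0 = 1 (operand is 0)
~~~~(~~(~(B & C) -> D) & ~(~B | (~B -> ~A))): Gödel ¬ of 1 = 0 (operand ≠ 0)
~~~~~(~~(~(B & C) -> D) & ~(~B | (~B -> ~A))): Gödel ¬ of 0 = 1 (operand is 0)
~~~~~~(~~(~(B & C) -> D) & ~(~B | (~B -> ~A))): Gödel ¬ of 1 = 0 (operand ≠ 0)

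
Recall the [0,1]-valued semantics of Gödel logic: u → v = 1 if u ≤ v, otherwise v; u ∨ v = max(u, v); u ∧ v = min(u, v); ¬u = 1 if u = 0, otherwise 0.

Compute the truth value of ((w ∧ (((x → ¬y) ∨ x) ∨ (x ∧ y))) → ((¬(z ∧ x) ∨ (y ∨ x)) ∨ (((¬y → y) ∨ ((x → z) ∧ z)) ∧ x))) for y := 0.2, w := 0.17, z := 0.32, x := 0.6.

¬y: Gödel ¬ of 0.2 = 0 (operand ≠ 0)
(x → ¬y): 0.6 > 0, so result = 0
((x → ¬y) ∨ x) = max(0, 0.6) = 0.6
(x ∧ y) = min(0.6, 0.2) = 0.2
(((x → ¬y) ∨ x) ∨ (x ∧ y)) = max(0.6, 0.2) = 0.6
(w ∧ (((x → ¬y) ∨ x) ∨ (x ∧ y))) = min(0.17, 0.6) = 0.17
(z ∧ x) = min(0.32, 0.6) = 0.32
¬(z ∧ x): Gödel ¬ of 0.32 = 0 (operand ≠ 0)
(y ∨ x) = max(0.2, 0.6) = 0.6
(¬(z ∧ x) ∨ (y ∨ x)) = max(0, 0.6) = 0.6
¬y: Gödel ¬ of 0.2 = 0 (operand ≠ 0)
(¬y → y): 0 ≤ 0.2, so result = 1
(x → z): 0.6 > 0.32, so result = 0.32
((x → z) ∧ z) = min(0.32, 0.32) = 0.32
((¬y → y) ∨ ((x → z) ∧ z)) = max(1, 0.32) = 1
(((¬y → y) ∨ ((x → z) ∧ z)) ∧ x) = min(1, 0.6) = 0.6
((¬(z ∧ x) ∨ (y ∨ x)) ∨ (((¬y → y) ∨ ((x → z) ∧ z)) ∧ x)) = max(0.6, 0.6) = 0.6
((w ∧ (((x → ¬y) ∨ x) ∨ (x ∧ y))) → ((¬(z ∧ x) ∨ (y ∨ x)) ∨ (((¬y → y) ∨ ((x → z) ∧ z)) ∧ x))): 0.17 ≤ 0.6, so result = 1

1.00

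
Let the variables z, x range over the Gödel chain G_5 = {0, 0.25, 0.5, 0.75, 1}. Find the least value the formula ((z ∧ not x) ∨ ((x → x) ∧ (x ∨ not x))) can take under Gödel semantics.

The minimum is attained at z = 0, x = 0.25:
  not x: Gödel ¬ of 0.25 = 0 (operand ≠ 0)
  (z ∧ not x) = min(0, 0) = 0
  (x → x): 0.25 ≤ 0.25, so result = 1
  not x: Gödel ¬ of 0.25 = 0 (operand ≠ 0)
  (x ∨ not x) = max(0.25, 0) = 0.25
  ((x → x) ∧ (x ∨ not x)) = min(1, 0.25) = 0.25
  ((z ∧ not x) ∨ ((x → x) ∧ (x ∨ not x))) = max(0, 0.25) = 0.25
Checking all 25 assignments confirms none give a value below 0.25.

0.25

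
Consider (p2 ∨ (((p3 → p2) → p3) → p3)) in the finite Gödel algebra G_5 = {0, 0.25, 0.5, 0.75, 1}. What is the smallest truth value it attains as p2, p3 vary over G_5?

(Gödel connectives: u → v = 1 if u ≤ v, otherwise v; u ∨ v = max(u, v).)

The minimum is attained at p2 = 0, p3 = 0.25:
  (p3 → p2): 0.25 > 0, so result = 0
  ((p3 → p2) → p3): 0 ≤ 0.25, so result = 1
  (((p3 → p2) → p3) → p3): 1 > 0.25, so result = 0.25
  (p2 ∨ (((p3 → p2) → p3) → p3)) = max(0, 0.25) = 0.25
Checking all 25 assignments confirms none give a value below 0.25.

0.25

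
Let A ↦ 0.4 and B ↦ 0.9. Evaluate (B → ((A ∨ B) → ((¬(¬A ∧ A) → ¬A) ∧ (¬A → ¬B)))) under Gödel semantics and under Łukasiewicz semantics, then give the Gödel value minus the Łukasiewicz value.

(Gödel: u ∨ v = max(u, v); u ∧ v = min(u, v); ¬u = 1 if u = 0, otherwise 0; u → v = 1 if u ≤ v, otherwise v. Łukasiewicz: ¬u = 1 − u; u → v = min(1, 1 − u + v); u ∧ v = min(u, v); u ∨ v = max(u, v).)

-0.70

Gödel evaluation:
  (A ∨ B) = max(0.4, 0.9) = 0.9
  ¬A: Gödel ¬ of 0.4 = 0 (operand ≠ 0)
  (¬A ∧ A) = min(0, 0.4) = 0
  ¬(¬A ∧ A): Gödel ¬ of 0 = 1 (operand is 0)
  ¬A: Gödel ¬ of 0.4 = 0 (operand ≠ 0)
  (¬(¬A ∧ A) → ¬A): 1 > 0, so result = 0
  ¬A: Gödel ¬ of 0.4 = 0 (operand ≠ 0)
  ¬B: Gödel ¬ of 0.9 = 0 (operand ≠ 0)
  (¬A → ¬B): 0 ≤ 0, so result = 1
  ((¬(¬A ∧ A) → ¬A) ∧ (¬A → ¬B)) = min(0, 1) = 0
  ((A ∨ B) → ((¬(¬A ∧ A) → ¬A) ∧ (¬A → ¬B))): 0.9 > 0, so result = 0
  (B → ((A ∨ B) → ((¬(¬A ∧ A) → ¬A) ∧ (¬A → ¬B)))): 0.9 > 0, so result = 0
  Gödel value = 0
Łukasiewicz evaluation:
  (A ∨ B) = max(0.4, 0.9) = 0.9
  ¬A: Łukasiewicz ¬ gives 1 − 0.4 = 0.6
  (¬A ∧ A) = min(0.6, 0.4) = 0.4
  ¬(¬A ∧ A): Łukasiewicz ¬ gives 1 − 0.4 = 0.6
  ¬A: Łukasiewicz ¬ gives 1 − 0.4 = 0.6
  (¬(¬A ∧ A) → ¬A): min(1, 1 − 0.6 + 0.6) = 1
  ¬A: Łukasiewicz ¬ gives 1 − 0.4 = 0.6
  ¬B: Łukasiewicz ¬ gives 1 − 0.9 = 0.1
  (¬A → ¬B): min(1, 1 − 0.6 + 0.1) = 0.5
  ((¬(¬A ∧ A) → ¬A) ∧ (¬A → ¬B)) = min(1, 0.5) = 0.5
  ((A ∨ B) → ((¬(¬A ∧ A) → ¬A) ∧ (¬A → ¬B))): min(1, 1 − 0.9 + 0.5) = 0.6
  (B → ((A ∨ B) → ((¬(¬A ∧ A) → ¬A) ∧ (¬A → ¬B)))): min(1, 1 − 0.9 + 0.6) = 0.7
  Łukasiewicz value = 0.7
Difference: 0 − 0.7 = -0.70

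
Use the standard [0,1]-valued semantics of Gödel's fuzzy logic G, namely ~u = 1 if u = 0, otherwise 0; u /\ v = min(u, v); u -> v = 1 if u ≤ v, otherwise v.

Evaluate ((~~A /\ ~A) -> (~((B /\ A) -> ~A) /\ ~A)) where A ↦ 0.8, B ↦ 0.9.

~A: Gödel ¬ of 0.8 = 0 (operand ≠ 0)
~~A: Gödel ¬ of 0 = 1 (operand is 0)
~A: Gödel ¬ of 0.8 = 0 (operand ≠ 0)
(~~A /\ ~A) = min(1, 0) = 0
(B /\ A) = min(0.9, 0.8) = 0.8
~A: Gödel ¬ of 0.8 = 0 (operand ≠ 0)
((B /\ A) -> ~A): 0.8 > 0, so result = 0
~((B /\ A) -> ~A): Gödel ¬ of 0 = 1 (operand is 0)
~A: Gödel ¬ of 0.8 = 0 (operand ≠ 0)
(~((B /\ A) -> ~A) /\ ~A) = min(1, 0) = 0
((~~A /\ ~A) -> (~((B /\ A) -> ~A) /\ ~A)): 0 ≤ 0, so result = 1

1.00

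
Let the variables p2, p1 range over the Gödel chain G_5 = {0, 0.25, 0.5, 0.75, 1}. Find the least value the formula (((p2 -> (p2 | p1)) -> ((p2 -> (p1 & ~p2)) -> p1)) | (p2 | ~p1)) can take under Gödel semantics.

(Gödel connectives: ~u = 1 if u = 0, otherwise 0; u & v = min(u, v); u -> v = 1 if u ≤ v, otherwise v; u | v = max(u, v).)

0.25

The minimum is attained at p2 = 0, p1 = 0.25:
  (p2 | p1) = max(0, 0.25) = 0.25
  (p2 -> (p2 | p1)): 0 ≤ 0.25, so result = 1
  ~p2: Gödel ¬ of 0 = 1 (operand is 0)
  (p1 & ~p2) = min(0.25, 1) = 0.25
  (p2 -> (p1 & ~p2)): 0 ≤ 0.25, so result = 1
  ((p2 -> (p1 & ~p2)) -> p1): 1 > 0.25, so result = 0.25
  ((p2 -> (p2 | p1)) -> ((p2 -> (p1 & ~p2)) -> p1)): 1 > 0.25, so result = 0.25
  ~p1: Gödel ¬ of 0.25 = 0 (operand ≠ 0)
  (p2 | ~p1) = max(0, 0) = 0
  (((p2 -> (p2 | p1)) -> ((p2 -> (p1 & ~p2)) -> p1)) | (p2 | ~p1)) = max(0.25, 0) = 0.25
Checking all 25 assignments confirms none give a value below 0.25.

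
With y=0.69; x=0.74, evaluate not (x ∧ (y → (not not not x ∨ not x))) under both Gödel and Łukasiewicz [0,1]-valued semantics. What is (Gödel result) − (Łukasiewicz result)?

0.57

Gödel evaluation:
  not x: Gödel ¬ of 0.74 = 0 (operand ≠ 0)
  not not x: Gödel ¬ of 0 = 1 (operand is 0)
  not not not x: Gödel ¬ of 1 = 0 (operand ≠ 0)
  not x: Gödel ¬ of 0.74 = 0 (operand ≠ 0)
  (not not not x ∨ not x) = max(0, 0) = 0
  (y → (not not not x ∨ not x)): 0.69 > 0, so result = 0
  (x ∧ (y → (not not not x ∨ not x))) = min(0.74, 0) = 0
  not (x ∧ (y → (not not not x ∨ not x))): Gödel ¬ of 0 = 1 (operand is 0)
  Gödel value = 1
Łukasiewicz evaluation:
  not x: Łukasiewicz ¬ gives 1 − 0.74 = 0.26
  not not x: Łukasiewicz ¬ gives 1 − 0.26 = 0.74
  not not not x: Łukasiewicz ¬ gives 1 − 0.74 = 0.26
  not x: Łukasiewicz ¬ gives 1 − 0.74 = 0.26
  (not not not x ∨ not x) = max(0.26, 0.26) = 0.26
  (y → (not not not x ∨ not x)): min(1, 1 − 0.69 + 0.26) = 0.57
  (x ∧ (y → (not not not x ∨ not x))) = min(0.74, 0.57) = 0.57
  not (x ∧ (y → (not not not x ∨ not x))): Łukasiewicz ¬ gives 1 − 0.57 = 0.43
  Łukasiewicz value = 0.43
Difference: 1 − 0.43 = 0.57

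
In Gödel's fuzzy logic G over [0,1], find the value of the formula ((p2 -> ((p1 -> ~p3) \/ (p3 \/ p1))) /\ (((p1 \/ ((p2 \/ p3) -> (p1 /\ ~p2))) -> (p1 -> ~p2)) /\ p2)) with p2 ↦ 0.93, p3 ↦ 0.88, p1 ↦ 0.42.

0.00

~p3: Gödel ¬ of 0.88 = 0 (operand ≠ 0)
(p1 -> ~p3): 0.42 > 0, so result = 0
(p3 \/ p1) = max(0.88, 0.42) = 0.88
((p1 -> ~p3) \/ (p3 \/ p1)) = max(0, 0.88) = 0.88
(p2 -> ((p1 -> ~p3) \/ (p3 \/ p1))): 0.93 > 0.88, so result = 0.88
(p2 \/ p3) = max(0.93, 0.88) = 0.93
~p2: Gödel ¬ of 0.93 = 0 (operand ≠ 0)
(p1 /\ ~p2) = min(0.42, 0) = 0
((p2 \/ p3) -> (p1 /\ ~p2)): 0.93 > 0, so result = 0
(p1 \/ ((p2 \/ p3) -> (p1 /\ ~p2))) = max(0.42, 0) = 0.42
~p2: Gödel ¬ of 0.93 = 0 (operand ≠ 0)
(p1 -> ~p2): 0.42 > 0, so result = 0
((p1 \/ ((p2 \/ p3) -> (p1 /\ ~p2))) -> (p1 -> ~p2)): 0.42 > 0, so result = 0
(((p1 \/ ((p2 \/ p3) -> (p1 /\ ~p2))) -> (p1 -> ~p2)) /\ p2) = min(0, 0.93) = 0
((p2 -> ((p1 -> ~p3) \/ (p3 \/ p1))) /\ (((p1 \/ ((p2 \/ p3) -> (p1 /\ ~p2))) -> (p1 -> ~p2)) /\ p2)) = min(0.88, 0) = 0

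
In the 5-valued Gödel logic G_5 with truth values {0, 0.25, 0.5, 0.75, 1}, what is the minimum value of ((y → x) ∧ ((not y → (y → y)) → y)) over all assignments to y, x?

0.00

The minimum is attained at y = 0, x = 0:
  (y → x): 0 ≤ 0, so result = 1
  not y: Gödel ¬ of 0 = 1 (operand is 0)
  (y → y): 0 ≤ 0, so result = 1
  (not y → (y → y)): 1 ≤ 1, so result = 1
  ((not y → (y → y)) → y): 1 > 0, so result = 0
  ((y → x) ∧ ((not y → (y → y)) → y)) = min(1, 0) = 0
Checking all 25 assignments confirms none give a value below 0.00.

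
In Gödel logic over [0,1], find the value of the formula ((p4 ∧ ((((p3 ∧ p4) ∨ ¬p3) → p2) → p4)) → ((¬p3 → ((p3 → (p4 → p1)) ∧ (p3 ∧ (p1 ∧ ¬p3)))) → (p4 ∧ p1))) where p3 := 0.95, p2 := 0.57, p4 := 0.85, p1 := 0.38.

0.38

(p3 ∧ p4) = min(0.95, 0.85) = 0.85
¬p3: Gödel ¬ of 0.95 = 0 (operand ≠ 0)
((p3 ∧ p4) ∨ ¬p3) = max(0.85, 0) = 0.85
(((p3 ∧ p4) ∨ ¬p3) → p2): 0.85 > 0.57, so result = 0.57
((((p3 ∧ p4) ∨ ¬p3) → p2) → p4): 0.57 ≤ 0.85, so result = 1
(p4 ∧ ((((p3 ∧ p4) ∨ ¬p3) → p2) → p4)) = min(0.85, 1) = 0.85
¬p3: Gödel ¬ of 0.95 = 0 (operand ≠ 0)
(p4 → p1): 0.85 > 0.38, so result = 0.38
(p3 → (p4 → p1)): 0.95 > 0.38, so result = 0.38
¬p3: Gödel ¬ of 0.95 = 0 (operand ≠ 0)
(p1 ∧ ¬p3) = min(0.38, 0) = 0
(p3 ∧ (p1 ∧ ¬p3)) = min(0.95, 0) = 0
((p3 → (p4 → p1)) ∧ (p3 ∧ (p1 ∧ ¬p3))) = min(0.38, 0) = 0
(¬p3 → ((p3 → (p4 → p1)) ∧ (p3 ∧ (p1 ∧ ¬p3)))): 0 ≤ 0, so result = 1
(p4 ∧ p1) = min(0.85, 0.38) = 0.38
((¬p3 → ((p3 → (p4 → p1)) ∧ (p3 ∧ (p1 ∧ ¬p3)))) → (p4 ∧ p1)): 1 > 0.38, so result = 0.38
((p4 ∧ ((((p3 ∧ p4) ∨ ¬p3) → p2) → p4)) → ((¬p3 → ((p3 → (p4 → p1)) ∧ (p3 ∧ (p1 ∧ ¬p3)))) → (p4 ∧ p1))): 0.85 > 0.38, so result = 0.38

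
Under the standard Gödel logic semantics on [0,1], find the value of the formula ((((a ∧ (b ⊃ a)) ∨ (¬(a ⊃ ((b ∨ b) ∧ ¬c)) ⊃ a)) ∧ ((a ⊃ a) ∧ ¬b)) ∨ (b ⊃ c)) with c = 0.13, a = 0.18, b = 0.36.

0.13

(b ⊃ a): 0.36 > 0.18, so result = 0.18
(a ∧ (b ⊃ a)) = min(0.18, 0.18) = 0.18
(b ∨ b) = max(0.36, 0.36) = 0.36
¬c: Gödel ¬ of 0.13 = 0 (operand ≠ 0)
((b ∨ b) ∧ ¬c) = min(0.36, 0) = 0
(a ⊃ ((b ∨ b) ∧ ¬c)): 0.18 > 0, so result = 0
¬(a ⊃ ((b ∨ b) ∧ ¬c)): Gödel ¬ of 0 = 1 (operand is 0)
(¬(a ⊃ ((b ∨ b) ∧ ¬c)) ⊃ a): 1 > 0.18, so result = 0.18
((a ∧ (b ⊃ a)) ∨ (¬(a ⊃ ((b ∨ b) ∧ ¬c)) ⊃ a)) = max(0.18, 0.18) = 0.18
(a ⊃ a): 0.18 ≤ 0.18, so result = 1
¬b: Gödel ¬ of 0.36 = 0 (operand ≠ 0)
((a ⊃ a) ∧ ¬b) = min(1, 0) = 0
(((a ∧ (b ⊃ a)) ∨ (¬(a ⊃ ((b ∨ b) ∧ ¬c)) ⊃ a)) ∧ ((a ⊃ a) ∧ ¬b)) = min(0.18, 0) = 0
(b ⊃ c): 0.36 > 0.13, so result = 0.13
((((a ∧ (b ⊃ a)) ∨ (¬(a ⊃ ((b ∨ b) ∧ ¬c)) ⊃ a)) ∧ ((a ⊃ a) ∧ ¬b)) ∨ (b ⊃ c)) = max(0, 0.13) = 0.13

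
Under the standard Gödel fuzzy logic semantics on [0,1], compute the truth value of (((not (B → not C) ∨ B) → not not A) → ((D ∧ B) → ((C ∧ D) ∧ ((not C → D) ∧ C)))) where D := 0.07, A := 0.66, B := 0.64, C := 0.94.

1.00

not C: Gödel ¬ of 0.94 = 0 (operand ≠ 0)
(B → not C): 0.64 > 0, so result = 0
not (B → not C): Gödel ¬ of 0 = 1 (operand is 0)
(not (B → not C) ∨ B) = max(1, 0.64) = 1
not A: Gödel ¬ of 0.66 = 0 (operand ≠ 0)
not not A: Gödel ¬ of 0 = 1 (operand is 0)
((not (B → not C) ∨ B) → not not A): 1 ≤ 1, so result = 1
(D ∧ B) = min(0.07, 0.64) = 0.07
(C ∧ D) = min(0.94, 0.07) = 0.07
not C: Gödel ¬ of 0.94 = 0 (operand ≠ 0)
(not C → D): 0 ≤ 0.07, so result = 1
((not C → D) ∧ C) = min(1, 0.94) = 0.94
((C ∧ D) ∧ ((not C → D) ∧ C)) = min(0.07, 0.94) = 0.07
((D ∧ B) → ((C ∧ D) ∧ ((not C → D) ∧ C))): 0.07 ≤ 0.07, so result = 1
(((not (B → not C) ∨ B) → not not A) → ((D ∧ B) → ((C ∧ D) ∧ ((not C → D) ∧ C)))): 1 ≤ 1, so result = 1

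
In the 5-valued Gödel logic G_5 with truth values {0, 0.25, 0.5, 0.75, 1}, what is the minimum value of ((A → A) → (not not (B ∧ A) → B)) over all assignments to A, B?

0.25

The minimum is attained at A = 0.25, B = 0.25:
  (A → A): 0.25 ≤ 0.25, so result = 1
  (B ∧ A) = min(0.25, 0.25) = 0.25
  not (B ∧ A): Gödel ¬ of 0.25 = 0 (operand ≠ 0)
  not not (B ∧ A): Gödel ¬ of 0 = 1 (operand is 0)
  (not not (B ∧ A) → B): 1 > 0.25, so result = 0.25
  ((A → A) → (not not (B ∧ A) → B)): 1 > 0.25, so result = 0.25
Checking all 25 assignments confirms none give a value below 0.25.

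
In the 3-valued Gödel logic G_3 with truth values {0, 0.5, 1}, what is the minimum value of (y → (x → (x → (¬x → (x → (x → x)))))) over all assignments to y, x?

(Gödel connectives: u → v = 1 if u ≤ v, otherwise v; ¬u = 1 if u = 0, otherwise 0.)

Every assignment gives 1. For instance at y = 0, x = 0:
  ¬x: Gödel ¬ of 0 = 1 (operand is 0)
  (x → x): 0 ≤ 0, so result = 1
  (x → (x → x)): 0 ≤ 1, so result = 1
  (¬x → (x → (x → x))): 1 ≤ 1, so result = 1
  (x → (¬x → (x → (x → x)))): 0 ≤ 1, so result = 1
  (x → (x → (¬x → (x → (x → x))))): 0 ≤ 1, so result = 1
  (y → (x → (x → (¬x → (x → (x → x)))))): 0 ≤ 1, so result = 1
All 9 assignments give value 1 — the formula is a G_3-tautology.

1.00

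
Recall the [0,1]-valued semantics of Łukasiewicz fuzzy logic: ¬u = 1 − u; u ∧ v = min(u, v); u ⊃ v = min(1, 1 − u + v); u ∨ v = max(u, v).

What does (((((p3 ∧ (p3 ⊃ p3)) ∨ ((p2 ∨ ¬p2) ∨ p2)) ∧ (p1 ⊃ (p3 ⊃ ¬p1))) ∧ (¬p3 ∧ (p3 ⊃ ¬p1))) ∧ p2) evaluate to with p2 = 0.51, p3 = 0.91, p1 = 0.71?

(p3 ⊃ p3): min(1, 1 − 0.91 + 0.91) = 1
(p3 ∧ (p3 ⊃ p3)) = min(0.91, 1) = 0.91
¬p2: Łukasiewicz ¬ gives 1 − 0.51 = 0.49
(p2 ∨ ¬p2) = max(0.51, 0.49) = 0.51
((p2 ∨ ¬p2) ∨ p2) = max(0.51, 0.51) = 0.51
((p3 ∧ (p3 ⊃ p3)) ∨ ((p2 ∨ ¬p2) ∨ p2)) = max(0.91, 0.51) = 0.91
¬p1: Łukasiewicz ¬ gives 1 − 0.71 = 0.29
(p3 ⊃ ¬p1): min(1, 1 − 0.91 + 0.29) = 0.38
(p1 ⊃ (p3 ⊃ ¬p1)): min(1, 1 − 0.71 + 0.38) = 0.67
(((p3 ∧ (p3 ⊃ p3)) ∨ ((p2 ∨ ¬p2) ∨ p2)) ∧ (p1 ⊃ (p3 ⊃ ¬p1))) = min(0.91, 0.67) = 0.67
¬p3: Łukasiewicz ¬ gives 1 − 0.91 = 0.09
¬p1: Łukasiewicz ¬ gives 1 − 0.71 = 0.29
(p3 ⊃ ¬p1): min(1, 1 − 0.91 + 0.29) = 0.38
(¬p3 ∧ (p3 ⊃ ¬p1)) = min(0.09, 0.38) = 0.09
((((p3 ∧ (p3 ⊃ p3)) ∨ ((p2 ∨ ¬p2) ∨ p2)) ∧ (p1 ⊃ (p3 ⊃ ¬p1))) ∧ (¬p3 ∧ (p3 ⊃ ¬p1))) = min(0.67, 0.09) = 0.09
(((((p3 ∧ (p3 ⊃ p3)) ∨ ((p2 ∨ ¬p2) ∨ p2)) ∧ (p1 ⊃ (p3 ⊃ ¬p1))) ∧ (¬p3 ∧ (p3 ⊃ ¬p1))) ∧ p2) = min(0.09, 0.51) = 0.09

0.09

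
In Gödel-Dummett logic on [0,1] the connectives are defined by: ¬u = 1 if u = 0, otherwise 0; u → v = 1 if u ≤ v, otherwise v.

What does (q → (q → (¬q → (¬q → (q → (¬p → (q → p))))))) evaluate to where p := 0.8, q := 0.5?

¬q: Gödel ¬ of 0.5 = 0 (operand ≠ 0)
¬q: Gödel ¬ of 0.5 = 0 (operand ≠ 0)
¬p: Gödel ¬ of 0.8 = 0 (operand ≠ 0)
(q → p): 0.5 ≤ 0.8, so result = 1
(¬p → (q → p)): 0 ≤ 1, so result = 1
(q → (¬p → (q → p))): 0.5 ≤ 1, so result = 1
(¬q → (q → (¬p → (q → p)))): 0 ≤ 1, so result = 1
(¬q → (¬q → (q → (¬p → (q → p))))): 0 ≤ 1, so result = 1
(q → (¬q → (¬q → (q → (¬p → (q → p)))))): 0.5 ≤ 1, so result = 1
(q → (q → (¬q → (¬q → (q → (¬p → (q → p))))))): 0.5 ≤ 1, so result = 1

1.00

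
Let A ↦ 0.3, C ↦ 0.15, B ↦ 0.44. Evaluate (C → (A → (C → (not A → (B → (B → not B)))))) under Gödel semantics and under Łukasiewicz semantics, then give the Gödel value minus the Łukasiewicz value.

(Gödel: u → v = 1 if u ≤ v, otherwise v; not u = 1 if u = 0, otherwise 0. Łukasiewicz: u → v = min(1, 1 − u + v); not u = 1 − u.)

0.00

Gödel evaluation:
  not A: Gödel ¬ of 0.3 = 0 (operand ≠ 0)
  not B: Gödel ¬ of 0.44 = 0 (operand ≠ 0)
  (B → not B): 0.44 > 0, so result = 0
  (B → (B → not B)): 0.44 > 0, so result = 0
  (not A → (B → (B → not B))): 0 ≤ 0, so result = 1
  (C → (not A → (B → (B → not B)))): 0.15 ≤ 1, so result = 1
  (A → (C → (not A → (B → (B → not B))))): 0.3 ≤ 1, so result = 1
  (C → (A → (C → (not A → (B → (B → not B)))))): 0.15 ≤ 1, so result = 1
  Gödel value = 1
Łukasiewicz evaluation:
  not A: Łukasiewicz ¬ gives 1 − 0.3 = 0.7
  not B: Łukasiewicz ¬ gives 1 − 0.44 = 0.56
  (B → not B): min(1, 1 − 0.44 + 0.56) = 1
  (B → (B → not B)): min(1, 1 − 0.44 + 1) = 1
  (not A → (B → (B → not B))): min(1, 1 − 0.7 + 1) = 1
  (C → (not A → (B → (B → not B)))): min(1, 1 − 0.15 + 1) = 1
  (A → (C → (not A → (B → (B → not B))))): min(1, 1 − 0.3 + 1) = 1
  (C → (A → (C → (not A → (B → (B → not B)))))): min(1, 1 − 0.15 + 1) = 1
  Łukasiewicz value = 1
Difference: 1 − 1 = 0.00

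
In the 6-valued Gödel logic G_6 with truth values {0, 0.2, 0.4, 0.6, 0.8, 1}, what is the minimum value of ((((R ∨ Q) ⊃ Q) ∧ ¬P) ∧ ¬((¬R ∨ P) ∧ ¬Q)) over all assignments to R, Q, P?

0.00

The minimum is attained at R = 0, Q = 0, P = 0:
  (R ∨ Q) = max(0, 0) = 0
  ((R ∨ Q) ⊃ Q): 0 ≤ 0, so result = 1
  ¬P: Gödel ¬ of 0 = 1 (operand is 0)
  (((R ∨ Q) ⊃ Q) ∧ ¬P) = min(1, 1) = 1
  ¬R: Gödel ¬ of 0 = 1 (operand is 0)
  (¬R ∨ P) = max(1, 0) = 1
  ¬Q: Gödel ¬ of 0 = 1 (operand is 0)
  ((¬R ∨ P) ∧ ¬Q) = min(1, 1) = 1
  ¬((¬R ∨ P) ∧ ¬Q): Gödel ¬ of 1 = 0 (operand ≠ 0)
  ((((R ∨ Q) ⊃ Q) ∧ ¬P) ∧ ¬((¬R ∨ P) ∧ ¬Q)) = min(1, 0) = 0
Checking all 216 assignments confirms none give a value below 0.00.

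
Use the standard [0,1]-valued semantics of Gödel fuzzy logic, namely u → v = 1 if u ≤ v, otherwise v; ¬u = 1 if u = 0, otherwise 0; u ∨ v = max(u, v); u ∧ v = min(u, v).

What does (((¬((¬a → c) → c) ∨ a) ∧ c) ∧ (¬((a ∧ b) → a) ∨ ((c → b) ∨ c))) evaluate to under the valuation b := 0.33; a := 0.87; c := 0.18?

¬a: Gödel ¬ of 0.87 = 0 (operand ≠ 0)
(¬a → c): 0 ≤ 0.18, so result = 1
((¬a → c) → c): 1 > 0.18, so result = 0.18
¬((¬a → c) → c): Gödel ¬ of 0.18 = 0 (operand ≠ 0)
(¬((¬a → c) → c) ∨ a) = max(0, 0.87) = 0.87
((¬((¬a → c) → c) ∨ a) ∧ c) = min(0.87, 0.18) = 0.18
(a ∧ b) = min(0.87, 0.33) = 0.33
((a ∧ b) → a): 0.33 ≤ 0.87, so result = 1
¬((a ∧ b) → a): Gödel ¬ of 1 = 0 (operand ≠ 0)
(c → b): 0.18 ≤ 0.33, so result = 1
((c → b) ∨ c) = max(1, 0.18) = 1
(¬((a ∧ b) → a) ∨ ((c → b) ∨ c)) = max(0, 1) = 1
(((¬((¬a → c) → c) ∨ a) ∧ c) ∧ (¬((a ∧ b) → a) ∨ ((c → b) ∨ c))) = min(0.18, 1) = 0.18

0.18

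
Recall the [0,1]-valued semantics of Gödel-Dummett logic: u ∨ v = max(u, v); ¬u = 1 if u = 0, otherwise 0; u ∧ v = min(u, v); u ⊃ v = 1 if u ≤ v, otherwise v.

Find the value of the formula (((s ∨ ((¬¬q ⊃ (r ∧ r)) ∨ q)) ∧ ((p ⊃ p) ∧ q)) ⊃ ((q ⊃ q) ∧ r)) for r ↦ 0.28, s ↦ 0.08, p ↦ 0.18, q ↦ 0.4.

0.28

¬q: Gödel ¬ of 0.4 = 0 (operand ≠ 0)
¬¬q: Gödel ¬ of 0 = 1 (operand is 0)
(r ∧ r) = min(0.28, 0.28) = 0.28
(¬¬q ⊃ (r ∧ r)): 1 > 0.28, so result = 0.28
((¬¬q ⊃ (r ∧ r)) ∨ q) = max(0.28, 0.4) = 0.4
(s ∨ ((¬¬q ⊃ (r ∧ r)) ∨ q)) = max(0.08, 0.4) = 0.4
(p ⊃ p): 0.18 ≤ 0.18, so result = 1
((p ⊃ p) ∧ q) = min(1, 0.4) = 0.4
((s ∨ ((¬¬q ⊃ (r ∧ r)) ∨ q)) ∧ ((p ⊃ p) ∧ q)) = min(0.4, 0.4) = 0.4
(q ⊃ q): 0.4 ≤ 0.4, so result = 1
((q ⊃ q) ∧ r) = min(1, 0.28) = 0.28
(((s ∨ ((¬¬q ⊃ (r ∧ r)) ∨ q)) ∧ ((p ⊃ p) ∧ q)) ⊃ ((q ⊃ q) ∧ r)): 0.4 > 0.28, so result = 0.28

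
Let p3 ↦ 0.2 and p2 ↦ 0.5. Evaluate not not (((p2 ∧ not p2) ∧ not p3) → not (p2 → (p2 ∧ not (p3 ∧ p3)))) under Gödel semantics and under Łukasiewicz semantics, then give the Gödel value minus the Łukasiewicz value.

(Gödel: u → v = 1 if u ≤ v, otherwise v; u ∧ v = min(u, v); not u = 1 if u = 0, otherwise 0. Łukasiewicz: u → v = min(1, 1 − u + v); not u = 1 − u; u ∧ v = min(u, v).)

Gödel evaluation:
  not p2: Gödel ¬ of 0.5 = 0 (operand ≠ 0)
  (p2 ∧ not p2) = min(0.5, 0) = 0
  not p3: Gödel ¬ of 0.2 = 0 (operand ≠ 0)
  ((p2 ∧ not p2) ∧ not p3) = min(0, 0) = 0
  (p3 ∧ p3) = min(0.2, 0.2) = 0.2
  not (p3 ∧ p3): Gödel ¬ of 0.2 = 0 (operand ≠ 0)
  (p2 ∧ not (p3 ∧ p3)) = min(0.5, 0) = 0
  (p2 → (p2 ∧ not (p3 ∧ p3))): 0.5 > 0, so result = 0
  not (p2 → (p2 ∧ not (p3 ∧ p3))): Gödel ¬ of 0 = 1 (operand is 0)
  (((p2 ∧ not p2) ∧ not p3) → not (p2 → (p2 ∧ not (p3 ∧ p3)))): 0 ≤ 1, so result = 1
  not (((p2 ∧ not p2) ∧ not p3) → not (p2 → (p2 ∧ not (p3 ∧ p3)))): Gödel ¬ of 1 = 0 (operand ≠ 0)
  not not (((p2 ∧ not p2) ∧ not p3) → not (p2 → (p2 ∧ not (p3 ∧ p3)))): Gödel ¬ of 0 = 1 (operand is 0)
  Gödel value = 1
Łukasiewicz evaluation:
  not p2: Łukasiewicz ¬ gives 1 − 0.5 = 0.5
  (p2 ∧ not p2) = min(0.5, 0.5) = 0.5
  not p3: Łukasiewicz ¬ gives 1 − 0.2 = 0.8
  ((p2 ∧ not p2) ∧ not p3) = min(0.5, 0.8) = 0.5
  (p3 ∧ p3) = min(0.2, 0.2) = 0.2
  not (p3 ∧ p3): Łukasiewicz ¬ gives 1 − 0.2 = 0.8
  (p2 ∧ not (p3 ∧ p3)) = min(0.5, 0.8) = 0.5
  (p2 → (p2 ∧ not (p3 ∧ p3))): min(1, 1 − 0.5 + 0.5) = 1
  not (p2 → (p2 ∧ not (p3 ∧ p3))): Łukasiewicz ¬ gives 1 − 1 = 0
  (((p2 ∧ not p2) ∧ not p3) → not (p2 → (p2 ∧ not (p3 ∧ p3)))): min(1, 1 − 0.5 + 0) = 0.5
  not (((p2 ∧ not p2) ∧ not p3) → not (p2 → (p2 ∧ not (p3 ∧ p3)))): Łukasiewicz ¬ gives 1 − 0.5 = 0.5
  not not (((p2 ∧ not p2) ∧ not p3) → not (p2 → (p2 ∧ not (p3 ∧ p3)))): Łukasiewicz ¬ gives 1 − 0.5 = 0.5
  Łukasiewicz value = 0.5
Difference: 1 − 0.5 = 0.50

0.50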